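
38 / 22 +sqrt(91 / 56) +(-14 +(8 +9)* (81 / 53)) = sqrt(26) / 4 +7992 / 583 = 14.98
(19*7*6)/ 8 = 99.75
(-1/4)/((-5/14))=7/10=0.70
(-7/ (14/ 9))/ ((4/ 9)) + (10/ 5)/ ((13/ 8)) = -925/ 104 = -8.89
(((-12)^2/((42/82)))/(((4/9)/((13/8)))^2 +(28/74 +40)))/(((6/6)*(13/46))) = 1763530704/71712389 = 24.59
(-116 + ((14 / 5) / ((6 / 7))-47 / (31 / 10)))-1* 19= -68306 / 465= -146.89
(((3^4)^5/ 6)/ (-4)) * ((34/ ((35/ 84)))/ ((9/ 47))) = -61909794142.20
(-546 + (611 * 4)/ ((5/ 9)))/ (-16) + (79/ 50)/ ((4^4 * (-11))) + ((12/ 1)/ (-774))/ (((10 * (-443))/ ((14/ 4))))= -1937754035573/ 8046297600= -240.83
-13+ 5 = -8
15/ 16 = 0.94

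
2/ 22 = 1/ 11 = 0.09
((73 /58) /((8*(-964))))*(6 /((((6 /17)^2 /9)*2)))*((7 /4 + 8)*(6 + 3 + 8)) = -41961933 /7156736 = -5.86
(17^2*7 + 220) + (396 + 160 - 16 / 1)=2783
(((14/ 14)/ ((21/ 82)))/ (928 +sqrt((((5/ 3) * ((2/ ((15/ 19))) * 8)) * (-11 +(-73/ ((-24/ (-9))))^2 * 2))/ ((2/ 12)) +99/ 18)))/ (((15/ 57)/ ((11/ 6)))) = 15904064/ 352582545-8569 * sqrt(434202)/ 211549527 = 0.02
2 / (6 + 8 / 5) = 5 / 19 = 0.26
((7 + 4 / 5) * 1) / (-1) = -39 / 5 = -7.80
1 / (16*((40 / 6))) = 3 / 320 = 0.01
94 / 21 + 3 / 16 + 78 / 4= 8119 / 336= 24.16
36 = 36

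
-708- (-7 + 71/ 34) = -23905/ 34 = -703.09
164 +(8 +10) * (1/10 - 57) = -4301/5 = -860.20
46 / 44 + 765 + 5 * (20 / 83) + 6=1411955 / 1826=773.25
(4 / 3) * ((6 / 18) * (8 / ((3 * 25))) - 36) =-32368 / 675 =-47.95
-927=-927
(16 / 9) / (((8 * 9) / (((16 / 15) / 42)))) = 16 / 25515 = 0.00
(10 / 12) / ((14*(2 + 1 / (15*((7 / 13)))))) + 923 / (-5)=-823191 / 4460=-184.57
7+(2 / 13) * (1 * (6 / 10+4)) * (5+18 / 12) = 58 / 5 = 11.60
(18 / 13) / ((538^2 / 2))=0.00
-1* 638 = -638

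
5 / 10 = 0.50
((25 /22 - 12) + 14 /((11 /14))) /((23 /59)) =9027 /506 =17.84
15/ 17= 0.88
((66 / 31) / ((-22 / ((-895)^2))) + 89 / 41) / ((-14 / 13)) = 640401554 / 8897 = 71979.49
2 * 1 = 2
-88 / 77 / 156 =-2 / 273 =-0.01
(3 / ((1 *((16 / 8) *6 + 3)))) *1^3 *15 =3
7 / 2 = 3.50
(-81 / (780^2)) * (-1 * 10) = 9 / 6760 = 0.00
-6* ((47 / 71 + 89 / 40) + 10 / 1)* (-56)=1537158 / 355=4330.02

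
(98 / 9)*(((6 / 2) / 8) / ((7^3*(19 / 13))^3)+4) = 8857132499807 / 203352531732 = 43.56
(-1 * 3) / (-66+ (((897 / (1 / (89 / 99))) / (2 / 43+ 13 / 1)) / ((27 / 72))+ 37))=-166617 / 7543553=-0.02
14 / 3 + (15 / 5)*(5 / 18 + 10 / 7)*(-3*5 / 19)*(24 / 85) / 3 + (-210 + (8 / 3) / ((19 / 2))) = -464484 / 2261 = -205.43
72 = 72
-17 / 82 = -0.21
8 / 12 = 2 / 3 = 0.67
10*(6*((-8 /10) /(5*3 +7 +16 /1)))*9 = -216 /19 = -11.37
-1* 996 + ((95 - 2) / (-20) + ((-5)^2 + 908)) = -1353 / 20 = -67.65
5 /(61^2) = 5 /3721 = 0.00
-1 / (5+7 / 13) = -13 / 72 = -0.18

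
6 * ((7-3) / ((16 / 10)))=15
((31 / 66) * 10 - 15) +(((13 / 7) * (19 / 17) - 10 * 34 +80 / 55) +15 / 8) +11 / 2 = -10662523 / 31416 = -339.40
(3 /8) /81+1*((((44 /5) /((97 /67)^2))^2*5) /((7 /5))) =8427334880263 /133856272872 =62.96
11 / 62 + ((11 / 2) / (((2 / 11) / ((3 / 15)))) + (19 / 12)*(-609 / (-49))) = 28108 / 1085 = 25.91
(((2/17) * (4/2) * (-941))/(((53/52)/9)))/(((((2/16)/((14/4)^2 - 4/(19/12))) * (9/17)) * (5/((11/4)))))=-795536456/5035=-158001.28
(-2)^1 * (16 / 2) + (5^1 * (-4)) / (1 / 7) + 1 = -155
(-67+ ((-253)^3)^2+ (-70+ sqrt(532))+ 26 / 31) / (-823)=-8129892834130378 / 25513 -2*sqrt(133) / 823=-318656874304.52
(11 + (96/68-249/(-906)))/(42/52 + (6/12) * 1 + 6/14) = 5927103/811172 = 7.31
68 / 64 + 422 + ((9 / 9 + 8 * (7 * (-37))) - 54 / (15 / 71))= -152283 / 80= -1903.54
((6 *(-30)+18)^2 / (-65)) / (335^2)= -26244 / 7294625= -0.00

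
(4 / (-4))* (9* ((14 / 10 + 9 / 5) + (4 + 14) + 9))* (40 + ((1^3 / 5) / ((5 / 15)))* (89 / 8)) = -2537253 / 200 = -12686.26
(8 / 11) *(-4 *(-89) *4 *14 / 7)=22784 / 11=2071.27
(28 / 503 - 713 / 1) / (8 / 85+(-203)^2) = -10160645 / 587298273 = -0.02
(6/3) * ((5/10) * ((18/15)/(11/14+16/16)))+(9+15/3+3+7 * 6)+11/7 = 53588/875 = 61.24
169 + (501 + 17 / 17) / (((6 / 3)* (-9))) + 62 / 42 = 8983 / 63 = 142.59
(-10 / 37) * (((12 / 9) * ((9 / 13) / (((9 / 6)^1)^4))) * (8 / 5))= -1024 / 12987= -0.08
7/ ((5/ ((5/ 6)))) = 7/ 6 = 1.17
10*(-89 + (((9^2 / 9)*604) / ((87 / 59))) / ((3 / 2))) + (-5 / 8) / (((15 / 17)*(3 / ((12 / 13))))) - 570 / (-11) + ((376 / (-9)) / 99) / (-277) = 4417491804367 / 186092478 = 23738.15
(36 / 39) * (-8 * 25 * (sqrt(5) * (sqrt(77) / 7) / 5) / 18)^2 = 88000 / 2457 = 35.82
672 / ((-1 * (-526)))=336 / 263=1.28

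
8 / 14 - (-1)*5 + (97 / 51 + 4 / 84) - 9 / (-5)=5546 / 595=9.32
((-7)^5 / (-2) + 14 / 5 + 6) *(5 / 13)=6471 / 2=3235.50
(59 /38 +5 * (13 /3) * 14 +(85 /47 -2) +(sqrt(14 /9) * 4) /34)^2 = 3265106 * sqrt(14) /136629 +85583493966153 /921851044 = 92928.16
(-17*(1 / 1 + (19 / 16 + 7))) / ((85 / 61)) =-8967 / 80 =-112.09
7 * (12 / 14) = 6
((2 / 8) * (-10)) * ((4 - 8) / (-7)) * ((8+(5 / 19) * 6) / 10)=-26 / 19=-1.37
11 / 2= 5.50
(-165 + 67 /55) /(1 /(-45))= 7370.18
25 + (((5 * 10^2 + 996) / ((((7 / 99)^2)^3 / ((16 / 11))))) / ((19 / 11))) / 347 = 22535288247558761 / 775659857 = 29053054.69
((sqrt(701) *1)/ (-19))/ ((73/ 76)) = -4 *sqrt(701)/ 73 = -1.45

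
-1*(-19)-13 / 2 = 25 / 2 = 12.50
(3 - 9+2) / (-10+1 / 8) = 32 / 79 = 0.41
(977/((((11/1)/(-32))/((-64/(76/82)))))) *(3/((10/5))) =61527552/209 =294390.20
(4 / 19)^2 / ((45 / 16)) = 256 / 16245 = 0.02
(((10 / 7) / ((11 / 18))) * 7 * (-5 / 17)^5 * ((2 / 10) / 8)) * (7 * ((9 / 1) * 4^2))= -14175000 / 15618427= -0.91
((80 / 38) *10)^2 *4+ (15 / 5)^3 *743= 7882021 / 361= 21833.85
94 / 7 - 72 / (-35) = 542 / 35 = 15.49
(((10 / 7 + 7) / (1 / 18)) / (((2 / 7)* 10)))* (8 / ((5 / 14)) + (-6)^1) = 21771 / 25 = 870.84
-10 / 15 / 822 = -0.00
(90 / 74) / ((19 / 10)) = 450 / 703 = 0.64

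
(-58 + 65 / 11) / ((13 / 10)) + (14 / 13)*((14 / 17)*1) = -95254 / 2431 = -39.18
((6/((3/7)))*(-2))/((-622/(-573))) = -25.79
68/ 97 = 0.70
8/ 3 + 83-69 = 16.67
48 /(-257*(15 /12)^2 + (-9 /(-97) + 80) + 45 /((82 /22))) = -1018112 /6562507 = -0.16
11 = 11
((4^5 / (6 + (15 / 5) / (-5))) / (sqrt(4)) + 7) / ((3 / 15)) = 13745 / 27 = 509.07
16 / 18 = 8 / 9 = 0.89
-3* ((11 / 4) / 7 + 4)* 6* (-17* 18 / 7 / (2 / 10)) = 846855 / 49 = 17282.76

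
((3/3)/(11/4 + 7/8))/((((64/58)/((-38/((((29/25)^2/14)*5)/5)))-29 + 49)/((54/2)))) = 4488750/12051443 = 0.37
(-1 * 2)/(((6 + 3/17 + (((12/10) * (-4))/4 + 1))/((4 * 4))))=-680/127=-5.35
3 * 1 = 3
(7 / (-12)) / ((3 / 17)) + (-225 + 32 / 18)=-8155 / 36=-226.53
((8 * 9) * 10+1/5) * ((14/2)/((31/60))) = 302484/31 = 9757.55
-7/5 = -1.40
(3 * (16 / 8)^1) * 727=4362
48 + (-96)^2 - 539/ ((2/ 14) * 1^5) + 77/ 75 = 411902/ 75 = 5492.03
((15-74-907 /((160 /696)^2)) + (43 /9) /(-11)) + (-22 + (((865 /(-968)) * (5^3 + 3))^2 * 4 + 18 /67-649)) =121616137893991 /3531409200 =34438.42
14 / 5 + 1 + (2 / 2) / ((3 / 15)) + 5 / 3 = 157 / 15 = 10.47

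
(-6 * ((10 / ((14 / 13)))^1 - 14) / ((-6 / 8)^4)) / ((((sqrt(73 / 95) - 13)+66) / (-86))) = -1219356160 / 8403633+242176 * sqrt(6935) / 8403633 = -142.70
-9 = -9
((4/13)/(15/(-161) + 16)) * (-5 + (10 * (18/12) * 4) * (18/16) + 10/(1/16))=143290/33293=4.30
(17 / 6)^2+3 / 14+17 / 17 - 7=565 / 252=2.24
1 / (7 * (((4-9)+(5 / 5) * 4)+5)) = 1 / 28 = 0.04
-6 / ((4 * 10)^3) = -3 / 32000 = -0.00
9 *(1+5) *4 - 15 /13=2793 /13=214.85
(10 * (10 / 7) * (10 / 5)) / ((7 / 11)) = 2200 / 49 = 44.90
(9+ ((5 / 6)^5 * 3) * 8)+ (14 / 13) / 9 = 79037 / 4212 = 18.76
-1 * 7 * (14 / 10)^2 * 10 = -686 / 5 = -137.20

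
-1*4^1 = -4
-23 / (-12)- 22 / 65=1231 / 780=1.58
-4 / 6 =-2 / 3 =-0.67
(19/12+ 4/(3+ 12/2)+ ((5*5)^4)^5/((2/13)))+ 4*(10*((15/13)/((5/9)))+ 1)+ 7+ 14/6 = 27666828827932476997375488327319/468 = 59117155615240335464477540000.00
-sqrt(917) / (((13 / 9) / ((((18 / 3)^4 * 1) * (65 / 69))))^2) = -377913600 * sqrt(917) / 529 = -21633237.44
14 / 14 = 1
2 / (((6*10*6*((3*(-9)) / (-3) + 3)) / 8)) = 1 / 270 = 0.00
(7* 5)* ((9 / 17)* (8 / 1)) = 2520 / 17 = 148.24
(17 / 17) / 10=1 / 10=0.10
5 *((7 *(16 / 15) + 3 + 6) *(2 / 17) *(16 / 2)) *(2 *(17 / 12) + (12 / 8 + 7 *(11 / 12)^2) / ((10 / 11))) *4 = 7791862 / 2295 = 3395.15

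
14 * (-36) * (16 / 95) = -8064 / 95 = -84.88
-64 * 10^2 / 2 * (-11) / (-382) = -17600 / 191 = -92.15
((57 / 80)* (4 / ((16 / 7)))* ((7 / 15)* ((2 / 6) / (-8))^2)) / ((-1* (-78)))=931 / 71884800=0.00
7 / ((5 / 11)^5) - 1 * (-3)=1136732 / 3125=363.75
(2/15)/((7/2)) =4/105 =0.04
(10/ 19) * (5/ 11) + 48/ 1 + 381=89711/ 209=429.24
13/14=0.93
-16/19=-0.84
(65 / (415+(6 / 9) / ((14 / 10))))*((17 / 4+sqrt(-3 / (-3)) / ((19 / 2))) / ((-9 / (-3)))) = 30121 / 132620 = 0.23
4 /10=2 /5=0.40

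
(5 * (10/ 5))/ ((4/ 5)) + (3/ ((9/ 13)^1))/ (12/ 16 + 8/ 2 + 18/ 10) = 10345/ 786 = 13.16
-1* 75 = -75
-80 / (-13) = 80 / 13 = 6.15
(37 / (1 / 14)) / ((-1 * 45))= -518 / 45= -11.51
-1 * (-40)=40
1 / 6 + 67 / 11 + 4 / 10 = 2197 / 330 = 6.66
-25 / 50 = -1 / 2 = -0.50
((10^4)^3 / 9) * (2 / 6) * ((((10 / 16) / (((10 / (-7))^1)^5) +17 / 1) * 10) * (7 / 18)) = 591323468750000 / 243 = 2433429912551.44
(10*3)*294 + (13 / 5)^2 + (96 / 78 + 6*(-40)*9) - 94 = 6573.99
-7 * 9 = -63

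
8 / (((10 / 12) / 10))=96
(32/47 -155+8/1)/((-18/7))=56.90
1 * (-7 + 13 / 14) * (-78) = 3315 / 7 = 473.57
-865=-865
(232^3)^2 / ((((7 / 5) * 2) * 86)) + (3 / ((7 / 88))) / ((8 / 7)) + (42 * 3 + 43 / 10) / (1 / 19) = 1949117065803987 / 3010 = 647547197941.52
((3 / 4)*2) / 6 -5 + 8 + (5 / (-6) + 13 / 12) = 7 / 2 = 3.50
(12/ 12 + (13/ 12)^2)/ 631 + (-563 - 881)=-131207303/ 90864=-1444.00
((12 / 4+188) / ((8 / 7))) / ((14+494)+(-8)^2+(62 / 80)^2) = 267400 / 916161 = 0.29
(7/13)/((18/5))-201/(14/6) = -140857/1638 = -85.99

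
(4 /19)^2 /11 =16 /3971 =0.00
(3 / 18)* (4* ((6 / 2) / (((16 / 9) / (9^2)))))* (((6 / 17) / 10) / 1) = 3.22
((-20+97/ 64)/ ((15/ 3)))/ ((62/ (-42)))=2.50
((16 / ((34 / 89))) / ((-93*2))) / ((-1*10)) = 178 / 7905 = 0.02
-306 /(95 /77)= -23562 /95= -248.02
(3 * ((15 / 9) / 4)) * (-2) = -5 / 2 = -2.50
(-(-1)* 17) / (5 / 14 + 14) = 238 / 201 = 1.18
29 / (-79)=-0.37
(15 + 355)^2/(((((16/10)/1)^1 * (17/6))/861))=442015875/17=26000933.82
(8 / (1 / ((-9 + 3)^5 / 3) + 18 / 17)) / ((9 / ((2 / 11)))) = 0.15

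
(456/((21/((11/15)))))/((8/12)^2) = 1254/35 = 35.83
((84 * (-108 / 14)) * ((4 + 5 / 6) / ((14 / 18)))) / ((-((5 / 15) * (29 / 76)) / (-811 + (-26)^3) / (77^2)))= -3451400823024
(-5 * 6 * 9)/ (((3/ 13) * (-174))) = 195/ 29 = 6.72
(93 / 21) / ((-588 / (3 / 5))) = -31 / 6860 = -0.00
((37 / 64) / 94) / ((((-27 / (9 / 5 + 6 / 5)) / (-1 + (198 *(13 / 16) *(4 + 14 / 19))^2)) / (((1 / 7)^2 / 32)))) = -0.25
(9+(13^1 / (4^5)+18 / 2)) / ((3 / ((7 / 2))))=129115 / 6144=21.01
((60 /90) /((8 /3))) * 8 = 2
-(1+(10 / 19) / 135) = -515 / 513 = -1.00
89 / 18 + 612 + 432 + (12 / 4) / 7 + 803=233399 / 126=1852.37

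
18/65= 0.28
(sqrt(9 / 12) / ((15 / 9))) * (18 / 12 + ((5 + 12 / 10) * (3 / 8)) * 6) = 927 * sqrt(3) / 200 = 8.03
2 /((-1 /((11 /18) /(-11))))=1 /9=0.11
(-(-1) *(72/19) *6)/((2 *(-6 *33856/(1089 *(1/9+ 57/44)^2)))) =-310249/2573056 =-0.12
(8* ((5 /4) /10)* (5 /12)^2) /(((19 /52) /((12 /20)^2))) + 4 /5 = 369 /380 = 0.97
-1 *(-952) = 952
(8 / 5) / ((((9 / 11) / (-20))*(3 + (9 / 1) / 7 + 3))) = -2464 / 459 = -5.37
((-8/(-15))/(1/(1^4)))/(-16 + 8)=-1/15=-0.07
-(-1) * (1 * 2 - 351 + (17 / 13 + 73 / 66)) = -297371 / 858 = -346.59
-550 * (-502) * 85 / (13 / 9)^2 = 1900948500 / 169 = 11248215.98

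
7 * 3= 21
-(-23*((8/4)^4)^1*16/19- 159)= 8909/19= 468.89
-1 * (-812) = 812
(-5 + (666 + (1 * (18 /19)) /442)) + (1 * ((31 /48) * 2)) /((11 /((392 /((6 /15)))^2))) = 15718381534 /138567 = 113435.24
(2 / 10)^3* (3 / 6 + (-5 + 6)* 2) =1 / 50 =0.02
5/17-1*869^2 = -12837732/17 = -755160.71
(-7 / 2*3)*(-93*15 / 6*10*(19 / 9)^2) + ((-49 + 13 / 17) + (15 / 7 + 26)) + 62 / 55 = 12815657339 / 117810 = 108782.42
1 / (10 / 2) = 1 / 5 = 0.20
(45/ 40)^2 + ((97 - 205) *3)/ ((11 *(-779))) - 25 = -23.70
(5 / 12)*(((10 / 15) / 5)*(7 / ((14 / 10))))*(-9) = -5 / 2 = -2.50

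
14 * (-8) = -112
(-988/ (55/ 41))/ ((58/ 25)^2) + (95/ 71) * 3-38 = -112199788/ 656821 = -170.82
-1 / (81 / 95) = -95 / 81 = -1.17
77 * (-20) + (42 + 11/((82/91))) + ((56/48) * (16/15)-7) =-5503813/3690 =-1491.55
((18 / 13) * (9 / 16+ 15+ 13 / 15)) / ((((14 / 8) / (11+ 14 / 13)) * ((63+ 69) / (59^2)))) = 4139.93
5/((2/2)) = 5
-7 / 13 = -0.54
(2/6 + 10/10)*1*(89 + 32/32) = 120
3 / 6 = 1 / 2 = 0.50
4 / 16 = 1 / 4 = 0.25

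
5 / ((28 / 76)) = 95 / 7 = 13.57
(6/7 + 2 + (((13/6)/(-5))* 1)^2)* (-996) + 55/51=-9019196/2975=-3031.66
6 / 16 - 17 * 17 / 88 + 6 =34 / 11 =3.09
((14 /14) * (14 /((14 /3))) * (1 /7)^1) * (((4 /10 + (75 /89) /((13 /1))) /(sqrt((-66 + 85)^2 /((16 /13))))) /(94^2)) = 8067 * sqrt(13) /22095003385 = 0.00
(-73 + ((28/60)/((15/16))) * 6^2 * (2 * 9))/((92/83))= 517837/2300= 225.15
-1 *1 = -1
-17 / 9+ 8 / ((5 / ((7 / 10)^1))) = -0.77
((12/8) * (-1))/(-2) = 3/4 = 0.75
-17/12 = -1.42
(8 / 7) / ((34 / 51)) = 12 / 7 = 1.71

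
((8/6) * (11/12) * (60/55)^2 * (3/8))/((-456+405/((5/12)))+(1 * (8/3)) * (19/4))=9/8723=0.00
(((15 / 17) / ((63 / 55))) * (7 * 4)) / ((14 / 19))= 10450 / 357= 29.27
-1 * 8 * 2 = -16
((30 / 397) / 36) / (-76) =-5 / 181032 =-0.00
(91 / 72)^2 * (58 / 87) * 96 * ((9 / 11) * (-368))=-3047408 / 99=-30781.90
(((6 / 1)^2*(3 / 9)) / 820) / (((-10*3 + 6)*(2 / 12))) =-3 / 820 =-0.00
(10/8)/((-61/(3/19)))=-15/4636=-0.00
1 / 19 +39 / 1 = 742 / 19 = 39.05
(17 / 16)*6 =51 / 8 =6.38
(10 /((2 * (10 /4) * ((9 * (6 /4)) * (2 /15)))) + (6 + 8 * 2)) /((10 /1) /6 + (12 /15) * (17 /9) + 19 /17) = 8840 /1643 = 5.38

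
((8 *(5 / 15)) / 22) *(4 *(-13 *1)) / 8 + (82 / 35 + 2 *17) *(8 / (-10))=-172454 / 5775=-29.86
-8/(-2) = 4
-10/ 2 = -5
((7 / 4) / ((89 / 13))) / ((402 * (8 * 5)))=91 / 5724480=0.00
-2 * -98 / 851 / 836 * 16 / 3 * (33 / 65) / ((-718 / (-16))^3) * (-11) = -4415488 / 48627267204815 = -0.00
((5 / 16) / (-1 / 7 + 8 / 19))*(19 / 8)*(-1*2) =-5.34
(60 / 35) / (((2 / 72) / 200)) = 86400 / 7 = 12342.86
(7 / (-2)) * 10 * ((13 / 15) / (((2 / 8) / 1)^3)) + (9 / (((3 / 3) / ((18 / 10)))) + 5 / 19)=-548588 / 285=-1924.87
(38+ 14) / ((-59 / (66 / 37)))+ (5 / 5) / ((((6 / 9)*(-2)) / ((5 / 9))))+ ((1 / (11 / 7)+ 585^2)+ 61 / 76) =468416636164 / 1368741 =342224.45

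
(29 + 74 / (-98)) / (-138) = -692 / 3381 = -0.20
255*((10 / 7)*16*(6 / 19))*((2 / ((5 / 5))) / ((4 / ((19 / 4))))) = 30600 / 7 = 4371.43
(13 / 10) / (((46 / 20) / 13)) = 7.35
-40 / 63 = -0.63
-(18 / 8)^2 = -81 / 16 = -5.06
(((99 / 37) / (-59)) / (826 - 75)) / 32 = -99 / 52461856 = -0.00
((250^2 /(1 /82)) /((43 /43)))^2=26265625000000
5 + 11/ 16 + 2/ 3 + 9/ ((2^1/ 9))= 2249/ 48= 46.85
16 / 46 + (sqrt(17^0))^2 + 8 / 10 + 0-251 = -248.85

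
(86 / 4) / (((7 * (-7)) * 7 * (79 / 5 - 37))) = 215 / 72716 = 0.00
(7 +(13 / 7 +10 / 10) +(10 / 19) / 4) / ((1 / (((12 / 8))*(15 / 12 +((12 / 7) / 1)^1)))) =661593 / 14896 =44.41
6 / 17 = 0.35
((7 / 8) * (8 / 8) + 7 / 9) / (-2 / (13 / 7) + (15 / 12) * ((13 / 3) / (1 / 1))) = 1547 / 4062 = 0.38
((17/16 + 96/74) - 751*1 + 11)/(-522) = 145561/103008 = 1.41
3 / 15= 1 / 5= 0.20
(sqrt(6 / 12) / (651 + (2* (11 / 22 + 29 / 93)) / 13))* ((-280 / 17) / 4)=-0.00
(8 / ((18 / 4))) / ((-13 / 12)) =-64 / 39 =-1.64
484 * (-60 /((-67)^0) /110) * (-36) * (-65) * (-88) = 54362880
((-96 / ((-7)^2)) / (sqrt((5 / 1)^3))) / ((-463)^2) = -96 * sqrt(5) / 262602025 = -0.00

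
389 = 389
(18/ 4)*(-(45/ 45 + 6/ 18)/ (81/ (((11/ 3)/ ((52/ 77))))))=-847/ 2106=-0.40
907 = 907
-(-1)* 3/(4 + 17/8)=24/49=0.49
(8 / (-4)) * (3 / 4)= -3 / 2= -1.50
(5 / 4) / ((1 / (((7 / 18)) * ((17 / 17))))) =35 / 72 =0.49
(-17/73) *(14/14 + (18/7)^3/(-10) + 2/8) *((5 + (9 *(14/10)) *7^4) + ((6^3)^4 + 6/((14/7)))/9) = 25365689.80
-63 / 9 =-7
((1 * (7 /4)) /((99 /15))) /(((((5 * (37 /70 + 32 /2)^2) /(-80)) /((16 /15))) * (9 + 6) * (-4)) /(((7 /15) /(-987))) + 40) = -21952 /168172500903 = -0.00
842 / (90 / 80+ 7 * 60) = 6736 / 3369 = 2.00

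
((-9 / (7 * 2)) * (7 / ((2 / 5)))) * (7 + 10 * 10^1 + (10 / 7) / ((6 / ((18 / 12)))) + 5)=-70785 / 56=-1264.02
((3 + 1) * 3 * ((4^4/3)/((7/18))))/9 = 2048/7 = 292.57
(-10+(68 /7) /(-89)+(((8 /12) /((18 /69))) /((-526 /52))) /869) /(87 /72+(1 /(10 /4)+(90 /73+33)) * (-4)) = 37828230935360 /513845744066193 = 0.07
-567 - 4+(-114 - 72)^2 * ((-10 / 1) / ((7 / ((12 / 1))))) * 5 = -20761597 / 7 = -2965942.43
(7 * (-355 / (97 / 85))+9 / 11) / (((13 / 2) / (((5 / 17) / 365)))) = -4645204 / 17213911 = -0.27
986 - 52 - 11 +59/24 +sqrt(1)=22235/24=926.46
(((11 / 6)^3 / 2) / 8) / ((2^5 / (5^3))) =166375 / 110592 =1.50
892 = 892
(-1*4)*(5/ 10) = -2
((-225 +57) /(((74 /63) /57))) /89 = -301644 /3293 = -91.60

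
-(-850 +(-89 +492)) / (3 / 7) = 1043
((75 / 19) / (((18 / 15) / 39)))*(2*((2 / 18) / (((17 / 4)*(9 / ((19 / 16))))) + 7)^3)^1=93276269708984375 / 1058313024576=88136.75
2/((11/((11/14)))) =1/7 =0.14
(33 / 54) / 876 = 11 / 15768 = 0.00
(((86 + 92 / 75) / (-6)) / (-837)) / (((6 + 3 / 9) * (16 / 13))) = 42523 / 19083600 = 0.00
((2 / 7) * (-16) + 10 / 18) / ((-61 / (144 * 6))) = 24288 / 427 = 56.88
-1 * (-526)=526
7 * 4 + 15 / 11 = 323 / 11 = 29.36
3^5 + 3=246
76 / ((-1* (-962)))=0.08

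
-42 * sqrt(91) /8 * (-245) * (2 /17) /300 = 4.81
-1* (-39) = 39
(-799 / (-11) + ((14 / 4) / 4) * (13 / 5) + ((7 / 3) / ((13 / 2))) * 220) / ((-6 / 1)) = -2640679 / 102960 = -25.65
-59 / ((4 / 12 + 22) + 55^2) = -177 / 9142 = -0.02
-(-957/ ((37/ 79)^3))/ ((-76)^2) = 471838323/ 292571728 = 1.61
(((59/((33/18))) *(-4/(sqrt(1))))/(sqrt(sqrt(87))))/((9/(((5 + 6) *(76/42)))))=-17936 *87^(3/4)/5481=-93.22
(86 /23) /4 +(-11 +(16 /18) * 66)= 6707 /138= 48.60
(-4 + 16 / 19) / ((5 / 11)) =-132 / 19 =-6.95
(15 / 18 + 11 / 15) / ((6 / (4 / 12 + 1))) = 47 / 135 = 0.35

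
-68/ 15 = -4.53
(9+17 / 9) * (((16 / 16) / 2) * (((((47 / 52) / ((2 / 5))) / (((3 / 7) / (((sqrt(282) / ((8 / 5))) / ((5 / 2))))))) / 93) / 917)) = 11515 * sqrt(282) / 136839456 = 0.00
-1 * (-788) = 788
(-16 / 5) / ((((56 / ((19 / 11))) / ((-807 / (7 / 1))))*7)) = 30666 / 18865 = 1.63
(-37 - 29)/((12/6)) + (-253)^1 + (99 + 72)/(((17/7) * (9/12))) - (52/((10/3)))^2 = -185078/425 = -435.48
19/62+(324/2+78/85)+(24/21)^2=42486639/258230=164.53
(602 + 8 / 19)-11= 11237 / 19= 591.42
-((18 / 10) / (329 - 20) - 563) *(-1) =-289942 / 515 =-562.99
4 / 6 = 0.67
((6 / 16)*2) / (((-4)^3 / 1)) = -3 / 256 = -0.01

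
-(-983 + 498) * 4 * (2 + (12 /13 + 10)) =325920 /13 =25070.77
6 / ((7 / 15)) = 90 / 7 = 12.86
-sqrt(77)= -8.77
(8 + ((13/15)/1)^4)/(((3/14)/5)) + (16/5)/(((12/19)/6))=6993254/30375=230.23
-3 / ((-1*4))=3 / 4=0.75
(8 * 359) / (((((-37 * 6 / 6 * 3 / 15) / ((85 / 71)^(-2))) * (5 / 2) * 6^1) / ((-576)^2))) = -1601123549184 / 267325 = -5989426.91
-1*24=-24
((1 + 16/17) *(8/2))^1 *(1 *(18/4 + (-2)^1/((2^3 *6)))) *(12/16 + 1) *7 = 57673/136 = 424.07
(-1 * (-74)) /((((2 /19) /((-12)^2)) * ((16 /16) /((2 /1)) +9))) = 10656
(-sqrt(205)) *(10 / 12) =-5 *sqrt(205) / 6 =-11.93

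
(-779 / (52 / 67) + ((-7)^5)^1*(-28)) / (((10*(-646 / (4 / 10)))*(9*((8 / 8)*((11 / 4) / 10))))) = -24418799 / 2078505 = -11.75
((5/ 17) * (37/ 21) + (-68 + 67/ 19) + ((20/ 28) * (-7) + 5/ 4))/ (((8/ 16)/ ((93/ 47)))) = -56946535/ 212534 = -267.94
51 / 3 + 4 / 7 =123 / 7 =17.57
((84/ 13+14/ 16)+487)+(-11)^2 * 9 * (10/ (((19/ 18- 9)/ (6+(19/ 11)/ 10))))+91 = -819109/ 104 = -7876.05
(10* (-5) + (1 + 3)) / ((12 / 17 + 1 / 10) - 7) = 7820 / 1053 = 7.43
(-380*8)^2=9241600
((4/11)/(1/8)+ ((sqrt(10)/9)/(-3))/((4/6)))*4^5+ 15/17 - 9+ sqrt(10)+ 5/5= 555725/187 - 503*sqrt(10)/9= 2795.06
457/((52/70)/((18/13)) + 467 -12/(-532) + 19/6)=781470/804941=0.97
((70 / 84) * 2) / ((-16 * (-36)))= 5 / 1728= 0.00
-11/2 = -5.50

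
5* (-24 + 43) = 95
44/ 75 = 0.59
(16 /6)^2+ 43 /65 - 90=-48103 /585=-82.23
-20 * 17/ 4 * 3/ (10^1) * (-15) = 765/ 2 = 382.50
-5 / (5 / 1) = -1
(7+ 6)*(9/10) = 117/10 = 11.70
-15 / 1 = -15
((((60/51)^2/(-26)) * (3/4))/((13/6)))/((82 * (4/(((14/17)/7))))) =-0.00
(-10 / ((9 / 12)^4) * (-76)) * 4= 778240 / 81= 9607.90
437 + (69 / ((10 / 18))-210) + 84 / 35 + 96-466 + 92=378 / 5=75.60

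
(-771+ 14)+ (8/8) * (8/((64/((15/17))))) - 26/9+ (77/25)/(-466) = -5417116549/7129800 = -759.79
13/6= 2.17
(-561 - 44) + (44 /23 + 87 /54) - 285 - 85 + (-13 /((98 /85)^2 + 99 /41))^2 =-959.42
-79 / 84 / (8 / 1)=-79 / 672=-0.12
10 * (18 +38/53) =9920/53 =187.17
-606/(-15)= 202/5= 40.40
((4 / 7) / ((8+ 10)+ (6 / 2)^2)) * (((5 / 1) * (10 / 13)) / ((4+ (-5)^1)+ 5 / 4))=800 / 2457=0.33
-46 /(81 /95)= -4370 /81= -53.95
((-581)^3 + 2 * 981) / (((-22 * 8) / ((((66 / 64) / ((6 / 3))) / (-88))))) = -588362937 / 90112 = -6529.24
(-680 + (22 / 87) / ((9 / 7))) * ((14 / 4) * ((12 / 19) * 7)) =-52164028 / 4959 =-10519.06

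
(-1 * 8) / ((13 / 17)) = -136 / 13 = -10.46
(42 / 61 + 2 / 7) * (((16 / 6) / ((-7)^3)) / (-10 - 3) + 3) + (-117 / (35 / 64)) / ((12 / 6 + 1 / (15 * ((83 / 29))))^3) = -160874363064254368 / 7023082211950497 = -22.91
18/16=9/8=1.12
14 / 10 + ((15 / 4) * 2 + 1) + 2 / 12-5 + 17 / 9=313 / 45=6.96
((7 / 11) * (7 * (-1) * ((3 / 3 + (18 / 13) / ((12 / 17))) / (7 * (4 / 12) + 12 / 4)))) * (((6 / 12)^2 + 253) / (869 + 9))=-1042377 / 1460992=-0.71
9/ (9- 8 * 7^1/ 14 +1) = 3/ 2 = 1.50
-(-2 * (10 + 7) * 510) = 17340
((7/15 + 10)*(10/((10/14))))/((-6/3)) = -1099/15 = -73.27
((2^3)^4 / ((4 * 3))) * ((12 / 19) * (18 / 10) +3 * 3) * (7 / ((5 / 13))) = 29912064 / 475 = 62972.77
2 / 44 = 1 / 22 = 0.05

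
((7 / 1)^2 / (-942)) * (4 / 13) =-98 / 6123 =-0.02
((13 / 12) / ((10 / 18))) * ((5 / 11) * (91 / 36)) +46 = 25471 / 528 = 48.24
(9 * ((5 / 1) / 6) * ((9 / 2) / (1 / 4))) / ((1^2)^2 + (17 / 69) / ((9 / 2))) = 16767 / 131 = 127.99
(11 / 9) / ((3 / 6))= 22 / 9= 2.44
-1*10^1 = -10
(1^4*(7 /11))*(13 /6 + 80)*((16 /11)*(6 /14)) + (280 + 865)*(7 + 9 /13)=13905772 /1573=8840.29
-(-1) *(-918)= -918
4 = 4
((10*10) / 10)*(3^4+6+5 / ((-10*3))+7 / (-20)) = 5189 / 6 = 864.83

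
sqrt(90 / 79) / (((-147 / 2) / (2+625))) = -1254 * sqrt(790) / 3871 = -9.11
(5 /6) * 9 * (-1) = -15 /2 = -7.50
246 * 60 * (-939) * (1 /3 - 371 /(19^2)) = 3474149760 /361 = 9623683.55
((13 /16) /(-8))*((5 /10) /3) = -13 /768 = -0.02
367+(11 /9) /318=1050365 /2862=367.00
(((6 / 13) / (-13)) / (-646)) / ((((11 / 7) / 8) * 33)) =56 / 6605027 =0.00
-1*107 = -107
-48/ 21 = -16/ 7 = -2.29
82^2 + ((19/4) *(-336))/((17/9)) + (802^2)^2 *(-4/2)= -14066187011000/17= -827422765352.94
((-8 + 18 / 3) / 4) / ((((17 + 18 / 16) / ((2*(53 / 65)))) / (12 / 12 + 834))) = -70808 / 1885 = -37.56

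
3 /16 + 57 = 915 /16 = 57.19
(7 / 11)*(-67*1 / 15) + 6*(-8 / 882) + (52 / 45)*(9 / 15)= -89077 / 40425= -2.20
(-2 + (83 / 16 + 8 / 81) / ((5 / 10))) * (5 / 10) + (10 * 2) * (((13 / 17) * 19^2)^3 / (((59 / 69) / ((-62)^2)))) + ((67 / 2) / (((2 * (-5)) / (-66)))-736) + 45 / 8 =3552950310896984568691 / 1878338160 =1891539226832.82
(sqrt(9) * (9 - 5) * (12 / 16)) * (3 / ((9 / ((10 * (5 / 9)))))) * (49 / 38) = 1225 / 57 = 21.49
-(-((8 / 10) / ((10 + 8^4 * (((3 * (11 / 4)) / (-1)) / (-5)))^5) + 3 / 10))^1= 16646056845059637946337 / 55486856150198793144040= 0.30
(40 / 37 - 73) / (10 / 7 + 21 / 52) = -968604 / 24679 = -39.25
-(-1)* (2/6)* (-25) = -25/3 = -8.33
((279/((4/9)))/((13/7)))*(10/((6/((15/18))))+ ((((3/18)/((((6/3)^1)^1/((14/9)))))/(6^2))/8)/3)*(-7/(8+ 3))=-98441833/329472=-298.79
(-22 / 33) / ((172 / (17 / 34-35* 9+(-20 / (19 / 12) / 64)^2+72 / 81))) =16300735 / 13411872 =1.22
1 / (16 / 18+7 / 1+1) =9 / 80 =0.11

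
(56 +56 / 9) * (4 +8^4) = 2296000 / 9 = 255111.11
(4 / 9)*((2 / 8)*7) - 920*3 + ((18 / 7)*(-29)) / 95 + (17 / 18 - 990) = -44876281 / 11970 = -3749.06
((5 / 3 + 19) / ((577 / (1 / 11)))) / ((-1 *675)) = -0.00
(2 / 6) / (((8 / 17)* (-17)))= -1 / 24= -0.04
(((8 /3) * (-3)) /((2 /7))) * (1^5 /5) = -28 /5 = -5.60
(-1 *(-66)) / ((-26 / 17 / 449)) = -251889 / 13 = -19376.08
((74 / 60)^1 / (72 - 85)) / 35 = -37 / 13650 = -0.00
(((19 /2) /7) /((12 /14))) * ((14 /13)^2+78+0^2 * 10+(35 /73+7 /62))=1159036423 /9178728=126.27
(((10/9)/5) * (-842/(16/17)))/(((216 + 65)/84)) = -50099/843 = -59.43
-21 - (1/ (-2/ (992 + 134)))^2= -316990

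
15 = 15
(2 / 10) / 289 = 1 / 1445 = 0.00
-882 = -882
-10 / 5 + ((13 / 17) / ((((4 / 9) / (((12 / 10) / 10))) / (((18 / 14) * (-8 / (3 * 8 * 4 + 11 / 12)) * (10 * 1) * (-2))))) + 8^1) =4455174 / 691985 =6.44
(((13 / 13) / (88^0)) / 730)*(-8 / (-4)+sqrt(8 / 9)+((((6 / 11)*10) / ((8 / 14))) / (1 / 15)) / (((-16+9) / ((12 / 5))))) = -259 / 4015+sqrt(2) / 1095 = -0.06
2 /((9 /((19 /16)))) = 19 /72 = 0.26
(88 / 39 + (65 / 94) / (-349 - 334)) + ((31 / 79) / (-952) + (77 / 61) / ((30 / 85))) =11164395225941 / 1914501842344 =5.83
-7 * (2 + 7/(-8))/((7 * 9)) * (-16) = 2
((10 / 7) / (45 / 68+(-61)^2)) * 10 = 6800 / 1771511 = 0.00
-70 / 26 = -35 / 13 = -2.69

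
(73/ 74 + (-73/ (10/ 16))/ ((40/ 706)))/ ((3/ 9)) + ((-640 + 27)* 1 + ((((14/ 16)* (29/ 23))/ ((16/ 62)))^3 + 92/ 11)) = -217699509745083629/ 32453224038400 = -6708.10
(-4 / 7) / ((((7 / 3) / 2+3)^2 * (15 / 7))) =-48 / 3125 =-0.02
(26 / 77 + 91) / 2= 7033 / 154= 45.67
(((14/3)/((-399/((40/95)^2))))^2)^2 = 268435456/14521559183993082321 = 0.00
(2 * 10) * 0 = 0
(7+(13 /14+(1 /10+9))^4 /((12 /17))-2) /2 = 86041435439 /12005000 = 7167.13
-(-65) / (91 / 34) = 24.29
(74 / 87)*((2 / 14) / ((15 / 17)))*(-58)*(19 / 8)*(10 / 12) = -15.81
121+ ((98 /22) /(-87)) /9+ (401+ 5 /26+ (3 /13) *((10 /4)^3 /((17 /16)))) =2000855759 /3806946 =525.58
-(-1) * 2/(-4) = -1/2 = -0.50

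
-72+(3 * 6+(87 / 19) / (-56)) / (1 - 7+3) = -77.97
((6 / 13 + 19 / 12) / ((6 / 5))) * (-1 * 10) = -7975 / 468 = -17.04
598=598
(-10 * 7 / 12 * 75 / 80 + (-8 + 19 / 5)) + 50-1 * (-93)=21333 / 160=133.33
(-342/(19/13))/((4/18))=-1053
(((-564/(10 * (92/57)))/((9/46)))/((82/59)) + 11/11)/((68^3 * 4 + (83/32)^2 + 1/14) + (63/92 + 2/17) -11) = -73258060288/722626977766405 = -0.00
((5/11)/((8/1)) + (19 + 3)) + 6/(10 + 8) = 5911/264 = 22.39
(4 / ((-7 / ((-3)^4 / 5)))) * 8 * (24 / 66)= -10368 / 385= -26.93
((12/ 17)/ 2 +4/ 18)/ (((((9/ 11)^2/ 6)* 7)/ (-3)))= -21296/ 9639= -2.21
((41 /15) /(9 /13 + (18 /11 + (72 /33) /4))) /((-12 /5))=-5863 /14796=-0.40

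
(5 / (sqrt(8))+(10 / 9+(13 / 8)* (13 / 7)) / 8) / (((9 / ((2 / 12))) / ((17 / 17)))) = 2081 / 217728+5* sqrt(2) / 216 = 0.04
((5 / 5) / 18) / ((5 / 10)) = 1 / 9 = 0.11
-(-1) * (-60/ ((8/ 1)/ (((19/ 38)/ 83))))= -15/ 332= -0.05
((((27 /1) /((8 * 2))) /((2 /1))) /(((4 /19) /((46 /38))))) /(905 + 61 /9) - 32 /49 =-33337915 /51468032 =-0.65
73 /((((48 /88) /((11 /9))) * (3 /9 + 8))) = 8833 /450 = 19.63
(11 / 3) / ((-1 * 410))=-11 / 1230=-0.01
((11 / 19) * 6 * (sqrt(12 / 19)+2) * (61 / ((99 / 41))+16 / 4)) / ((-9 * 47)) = -11588 / 24111- 11588 * sqrt(57) / 458109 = -0.67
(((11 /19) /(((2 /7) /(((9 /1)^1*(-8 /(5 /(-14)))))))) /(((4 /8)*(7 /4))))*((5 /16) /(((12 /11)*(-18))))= -847 /114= -7.43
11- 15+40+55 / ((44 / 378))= 508.50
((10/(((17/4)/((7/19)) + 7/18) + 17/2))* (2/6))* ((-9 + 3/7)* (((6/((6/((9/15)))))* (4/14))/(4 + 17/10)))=-28800/684551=-0.04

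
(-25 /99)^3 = -15625 /970299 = -0.02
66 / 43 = 1.53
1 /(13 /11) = 11 /13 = 0.85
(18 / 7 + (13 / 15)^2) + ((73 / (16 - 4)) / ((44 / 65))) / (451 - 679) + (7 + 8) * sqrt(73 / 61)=7685137 / 2340800 + 15 * sqrt(4453) / 61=19.69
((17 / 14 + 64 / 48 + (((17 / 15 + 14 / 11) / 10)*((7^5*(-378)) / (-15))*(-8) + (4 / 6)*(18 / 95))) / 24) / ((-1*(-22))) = -894522884281 / 579348000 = -1544.02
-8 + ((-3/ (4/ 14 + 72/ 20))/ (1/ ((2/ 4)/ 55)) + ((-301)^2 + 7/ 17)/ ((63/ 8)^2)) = 273872981/ 188496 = 1452.94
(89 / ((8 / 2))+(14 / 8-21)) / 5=3 / 5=0.60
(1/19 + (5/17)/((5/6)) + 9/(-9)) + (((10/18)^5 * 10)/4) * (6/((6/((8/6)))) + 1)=-32696323/114436962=-0.29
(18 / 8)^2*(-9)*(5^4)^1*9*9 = -36905625 / 16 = -2306601.56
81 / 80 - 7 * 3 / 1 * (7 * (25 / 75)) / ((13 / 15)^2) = -868311 / 13520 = -64.22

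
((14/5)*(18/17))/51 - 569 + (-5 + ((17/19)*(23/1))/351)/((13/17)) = -72084939347/125277165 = -575.40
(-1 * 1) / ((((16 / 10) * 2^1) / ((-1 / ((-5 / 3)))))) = -3 / 16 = -0.19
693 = 693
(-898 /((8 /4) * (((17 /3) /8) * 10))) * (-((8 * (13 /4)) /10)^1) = 70044 /425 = 164.81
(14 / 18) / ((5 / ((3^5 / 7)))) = 27 / 5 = 5.40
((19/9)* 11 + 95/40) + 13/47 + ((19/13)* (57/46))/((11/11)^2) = 28011979/1011816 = 27.68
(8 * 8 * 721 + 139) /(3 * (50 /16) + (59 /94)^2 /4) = 52768592 /10801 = 4885.53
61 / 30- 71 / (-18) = 269 / 45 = 5.98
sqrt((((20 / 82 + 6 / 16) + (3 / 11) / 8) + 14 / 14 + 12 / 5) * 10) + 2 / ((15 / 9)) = 6 / 5 + 3 * sqrt(915981) / 451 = 7.57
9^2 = 81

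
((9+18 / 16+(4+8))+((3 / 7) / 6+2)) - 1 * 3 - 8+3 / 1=16.20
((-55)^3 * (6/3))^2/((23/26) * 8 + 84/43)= 15473478109375/1262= 12261076156.40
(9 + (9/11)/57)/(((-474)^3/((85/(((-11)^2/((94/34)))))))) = -0.00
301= 301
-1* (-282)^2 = -79524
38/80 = 19/40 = 0.48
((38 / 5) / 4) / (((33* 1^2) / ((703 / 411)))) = 0.10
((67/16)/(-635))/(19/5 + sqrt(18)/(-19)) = -459553/263897872-19095 * sqrt(2)/263897872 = -0.00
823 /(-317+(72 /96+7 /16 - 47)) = -13168 /5805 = -2.27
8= 8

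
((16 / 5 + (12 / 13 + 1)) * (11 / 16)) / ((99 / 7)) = 259 / 1040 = 0.25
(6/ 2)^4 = 81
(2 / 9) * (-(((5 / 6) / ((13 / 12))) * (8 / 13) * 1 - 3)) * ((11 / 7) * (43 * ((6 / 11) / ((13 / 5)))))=52460 / 6591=7.96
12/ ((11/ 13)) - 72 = -636/ 11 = -57.82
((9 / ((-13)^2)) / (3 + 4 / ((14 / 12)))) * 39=21 / 65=0.32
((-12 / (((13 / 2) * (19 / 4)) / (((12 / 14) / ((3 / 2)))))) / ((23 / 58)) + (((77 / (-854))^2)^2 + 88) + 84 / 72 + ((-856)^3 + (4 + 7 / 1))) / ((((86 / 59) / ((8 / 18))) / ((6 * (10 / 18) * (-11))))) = 53792203274305718669932375 / 7671064512642804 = 7012351830.13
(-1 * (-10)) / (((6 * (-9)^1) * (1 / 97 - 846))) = 485 / 2215647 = 0.00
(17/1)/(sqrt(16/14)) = 17 * sqrt(14)/4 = 15.90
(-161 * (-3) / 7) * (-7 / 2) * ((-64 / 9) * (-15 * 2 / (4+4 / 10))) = -128800 / 11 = -11709.09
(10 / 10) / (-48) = -1 / 48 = -0.02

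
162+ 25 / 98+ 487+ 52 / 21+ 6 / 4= 96025 / 147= 653.23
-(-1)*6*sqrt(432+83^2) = 6*sqrt(7321) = 513.38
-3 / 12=-1 / 4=-0.25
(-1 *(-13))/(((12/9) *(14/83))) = 3237/56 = 57.80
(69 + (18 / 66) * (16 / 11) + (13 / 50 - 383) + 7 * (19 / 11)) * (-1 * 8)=7290308 / 3025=2410.02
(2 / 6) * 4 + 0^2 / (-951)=4 / 3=1.33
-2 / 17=-0.12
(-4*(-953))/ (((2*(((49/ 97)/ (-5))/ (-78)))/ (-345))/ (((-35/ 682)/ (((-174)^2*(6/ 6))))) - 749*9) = -13819929500/ 24422593139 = -0.57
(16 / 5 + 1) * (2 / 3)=14 / 5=2.80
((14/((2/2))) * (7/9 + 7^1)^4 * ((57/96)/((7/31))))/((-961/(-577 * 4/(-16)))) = -16451351875/813564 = -20221.34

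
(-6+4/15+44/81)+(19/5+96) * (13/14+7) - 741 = 255611/5670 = 45.08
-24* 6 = -144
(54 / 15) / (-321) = -6 / 535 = -0.01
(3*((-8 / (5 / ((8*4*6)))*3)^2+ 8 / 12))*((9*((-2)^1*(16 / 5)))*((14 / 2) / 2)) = -64210650336 / 125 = -513685202.69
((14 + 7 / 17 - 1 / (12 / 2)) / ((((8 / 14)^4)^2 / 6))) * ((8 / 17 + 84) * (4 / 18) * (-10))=-15035379256135 / 10653696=-1411282.93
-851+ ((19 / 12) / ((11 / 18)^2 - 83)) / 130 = -155877697 / 183170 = -851.00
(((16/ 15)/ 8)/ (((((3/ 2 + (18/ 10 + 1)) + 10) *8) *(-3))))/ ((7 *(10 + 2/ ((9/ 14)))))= -1/ 236236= -0.00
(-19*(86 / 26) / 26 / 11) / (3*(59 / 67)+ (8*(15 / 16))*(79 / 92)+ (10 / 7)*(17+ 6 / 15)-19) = -0.01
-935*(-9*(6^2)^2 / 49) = 10905840 / 49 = 222568.16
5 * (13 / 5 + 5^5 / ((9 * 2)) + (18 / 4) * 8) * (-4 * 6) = -76396 / 3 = -25465.33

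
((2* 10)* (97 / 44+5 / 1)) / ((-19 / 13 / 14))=-288470 / 209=-1380.24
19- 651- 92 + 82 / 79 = -57114 / 79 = -722.96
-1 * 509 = -509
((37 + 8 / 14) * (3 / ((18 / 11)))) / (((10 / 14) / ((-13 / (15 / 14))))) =-263263 / 225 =-1170.06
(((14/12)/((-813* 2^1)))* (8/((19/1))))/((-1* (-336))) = -1/1112184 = -0.00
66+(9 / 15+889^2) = 3951938 / 5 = 790387.60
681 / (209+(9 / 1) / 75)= 17025 / 5228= 3.26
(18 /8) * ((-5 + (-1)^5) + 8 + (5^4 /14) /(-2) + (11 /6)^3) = -21409 /672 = -31.86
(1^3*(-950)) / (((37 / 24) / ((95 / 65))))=-433200 / 481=-900.62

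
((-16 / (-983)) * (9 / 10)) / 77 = 72 / 378455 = 0.00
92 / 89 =1.03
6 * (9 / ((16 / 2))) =27 / 4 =6.75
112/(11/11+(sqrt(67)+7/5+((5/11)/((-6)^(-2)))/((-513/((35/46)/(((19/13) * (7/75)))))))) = -7414383713440/1848952334937+3336686755600 * sqrt(67)/1848952334937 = 10.76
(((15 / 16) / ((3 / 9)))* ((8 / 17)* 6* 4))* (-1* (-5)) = 2700 / 17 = 158.82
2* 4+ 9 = 17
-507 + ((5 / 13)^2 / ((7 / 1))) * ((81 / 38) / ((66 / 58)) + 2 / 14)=-1754811731 / 3461458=-506.96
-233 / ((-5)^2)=-233 / 25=-9.32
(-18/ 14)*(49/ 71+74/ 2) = -24084/ 497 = -48.46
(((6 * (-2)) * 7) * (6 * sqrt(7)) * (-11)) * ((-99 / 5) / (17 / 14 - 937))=232848 * sqrt(7) / 1985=310.36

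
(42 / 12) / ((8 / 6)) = 21 / 8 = 2.62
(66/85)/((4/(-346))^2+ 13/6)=11851884/33073585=0.36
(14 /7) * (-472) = -944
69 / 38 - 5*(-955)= 181519 / 38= 4776.82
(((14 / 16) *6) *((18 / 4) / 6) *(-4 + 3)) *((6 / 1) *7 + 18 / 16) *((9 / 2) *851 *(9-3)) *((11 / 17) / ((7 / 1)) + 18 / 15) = -10972643373 / 2176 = -5042575.08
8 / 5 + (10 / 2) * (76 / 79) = 2532 / 395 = 6.41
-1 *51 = -51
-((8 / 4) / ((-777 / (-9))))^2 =-36 / 67081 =-0.00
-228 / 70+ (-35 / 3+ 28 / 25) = -7247 / 525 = -13.80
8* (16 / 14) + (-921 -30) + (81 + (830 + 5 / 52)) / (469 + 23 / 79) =-12684102383 / 13494936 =-939.92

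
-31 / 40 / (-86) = 31 / 3440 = 0.01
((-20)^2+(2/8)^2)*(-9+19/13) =-313649/104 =-3015.86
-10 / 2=-5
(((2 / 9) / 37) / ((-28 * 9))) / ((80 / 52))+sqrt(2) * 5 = -13 / 839160+5 * sqrt(2) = 7.07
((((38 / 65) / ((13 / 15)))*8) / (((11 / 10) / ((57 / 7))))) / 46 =259920 / 299299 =0.87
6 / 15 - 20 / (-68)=59 / 85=0.69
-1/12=-0.08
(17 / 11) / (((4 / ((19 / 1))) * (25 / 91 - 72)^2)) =2674763 / 1874476076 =0.00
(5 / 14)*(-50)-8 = -25.86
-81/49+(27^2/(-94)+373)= 1674703/4606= 363.59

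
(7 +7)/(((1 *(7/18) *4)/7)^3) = 5103/4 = 1275.75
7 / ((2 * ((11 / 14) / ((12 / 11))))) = 588 / 121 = 4.86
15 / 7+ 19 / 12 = 313 / 84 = 3.73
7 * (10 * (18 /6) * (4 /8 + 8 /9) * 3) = 875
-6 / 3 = -2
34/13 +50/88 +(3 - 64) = -33071/572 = -57.82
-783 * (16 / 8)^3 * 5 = -31320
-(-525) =525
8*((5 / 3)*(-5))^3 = -125000 / 27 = -4629.63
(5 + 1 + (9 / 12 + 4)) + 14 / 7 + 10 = 91 / 4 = 22.75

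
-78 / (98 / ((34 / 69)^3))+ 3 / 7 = 1788611 / 5365647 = 0.33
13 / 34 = 0.38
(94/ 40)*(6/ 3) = 47/ 10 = 4.70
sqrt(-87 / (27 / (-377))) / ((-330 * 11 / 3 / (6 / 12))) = -29 * sqrt(13) / 7260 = -0.01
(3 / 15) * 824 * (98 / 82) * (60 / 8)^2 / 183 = 60.54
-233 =-233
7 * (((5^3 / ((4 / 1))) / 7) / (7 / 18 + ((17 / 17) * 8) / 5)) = 5625 / 358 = 15.71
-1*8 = -8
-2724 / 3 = -908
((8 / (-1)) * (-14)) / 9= 112 / 9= 12.44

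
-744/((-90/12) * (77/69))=34224/385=88.89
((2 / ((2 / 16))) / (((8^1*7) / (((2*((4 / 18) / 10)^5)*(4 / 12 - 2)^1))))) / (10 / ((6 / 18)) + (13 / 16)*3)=-64 / 402234406875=-0.00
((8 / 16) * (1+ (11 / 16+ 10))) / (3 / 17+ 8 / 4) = 3179 / 1184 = 2.68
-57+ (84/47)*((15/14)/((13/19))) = -33117/611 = -54.20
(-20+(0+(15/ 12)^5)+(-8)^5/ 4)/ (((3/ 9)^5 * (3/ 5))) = -3404415015/ 1024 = -3324624.04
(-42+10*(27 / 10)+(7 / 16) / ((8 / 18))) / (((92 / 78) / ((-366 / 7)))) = 278343 / 448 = 621.30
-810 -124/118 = -47852/59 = -811.05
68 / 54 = 34 / 27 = 1.26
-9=-9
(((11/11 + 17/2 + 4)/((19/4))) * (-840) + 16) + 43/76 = -180181/76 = -2370.80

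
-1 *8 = -8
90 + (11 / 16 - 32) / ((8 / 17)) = 3003 / 128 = 23.46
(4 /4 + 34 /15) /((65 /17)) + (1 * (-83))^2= 6717608 /975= 6889.85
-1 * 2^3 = -8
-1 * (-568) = 568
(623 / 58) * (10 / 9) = 3115 / 261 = 11.93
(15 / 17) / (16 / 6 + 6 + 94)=45 / 5236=0.01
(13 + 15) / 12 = 7 / 3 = 2.33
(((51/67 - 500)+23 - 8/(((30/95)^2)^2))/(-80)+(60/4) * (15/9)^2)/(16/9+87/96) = 21.49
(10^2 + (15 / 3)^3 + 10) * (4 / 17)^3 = 15040 / 4913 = 3.06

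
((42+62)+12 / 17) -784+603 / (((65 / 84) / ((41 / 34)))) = 287746 / 1105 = 260.40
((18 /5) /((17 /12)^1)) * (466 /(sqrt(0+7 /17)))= 100656 * sqrt(119) /595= 1845.42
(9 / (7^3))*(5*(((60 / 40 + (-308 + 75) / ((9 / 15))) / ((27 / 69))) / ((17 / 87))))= -7740535 / 11662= -663.74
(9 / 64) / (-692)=-9 / 44288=-0.00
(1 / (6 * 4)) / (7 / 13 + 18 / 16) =13 / 519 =0.03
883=883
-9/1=-9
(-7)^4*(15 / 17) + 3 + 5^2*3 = 37341 / 17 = 2196.53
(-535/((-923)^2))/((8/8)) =-535/851929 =-0.00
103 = 103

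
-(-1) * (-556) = -556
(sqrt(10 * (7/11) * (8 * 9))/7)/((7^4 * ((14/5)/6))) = 180 * sqrt(385)/1294139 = 0.00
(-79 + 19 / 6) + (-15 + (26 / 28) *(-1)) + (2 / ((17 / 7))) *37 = -21881 / 357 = -61.29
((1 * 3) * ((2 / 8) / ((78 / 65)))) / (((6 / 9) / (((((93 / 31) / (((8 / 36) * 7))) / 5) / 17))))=81 / 3808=0.02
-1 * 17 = -17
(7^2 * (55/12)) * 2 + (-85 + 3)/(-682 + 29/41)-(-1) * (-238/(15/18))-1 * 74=8350759/93110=89.69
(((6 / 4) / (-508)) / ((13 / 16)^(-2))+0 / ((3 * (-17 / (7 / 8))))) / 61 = -0.00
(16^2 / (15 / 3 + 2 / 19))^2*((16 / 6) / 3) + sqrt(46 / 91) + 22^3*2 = sqrt(4186) / 91 + 1992634544 / 84681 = 23531.78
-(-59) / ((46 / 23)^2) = 59 / 4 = 14.75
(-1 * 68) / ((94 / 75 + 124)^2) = -95625 / 22061809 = -0.00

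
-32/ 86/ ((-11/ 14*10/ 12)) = 1344/ 2365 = 0.57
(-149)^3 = -3307949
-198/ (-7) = 198/ 7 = 28.29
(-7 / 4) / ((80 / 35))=-49 / 64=-0.77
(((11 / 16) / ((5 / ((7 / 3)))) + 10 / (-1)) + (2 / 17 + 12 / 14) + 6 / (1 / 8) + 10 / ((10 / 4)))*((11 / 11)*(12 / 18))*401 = 495845723 / 42840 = 11574.36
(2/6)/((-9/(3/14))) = -1/126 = -0.01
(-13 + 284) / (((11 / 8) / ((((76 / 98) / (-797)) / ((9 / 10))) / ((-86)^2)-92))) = -129622659556648 / 7148690703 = -18132.36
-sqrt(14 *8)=-4 *sqrt(7)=-10.58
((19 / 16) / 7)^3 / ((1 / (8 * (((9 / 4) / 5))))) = 61731 / 3512320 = 0.02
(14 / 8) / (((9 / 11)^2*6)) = 847 / 1944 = 0.44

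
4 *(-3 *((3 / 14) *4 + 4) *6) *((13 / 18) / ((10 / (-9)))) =7956 / 35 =227.31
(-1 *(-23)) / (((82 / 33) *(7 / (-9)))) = -6831 / 574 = -11.90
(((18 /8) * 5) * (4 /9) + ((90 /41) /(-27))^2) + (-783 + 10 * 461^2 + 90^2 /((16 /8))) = 32201804278 /15129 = 2128482.01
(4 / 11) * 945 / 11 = 3780 / 121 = 31.24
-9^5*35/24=-688905/8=-86113.12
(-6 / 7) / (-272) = 3 / 952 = 0.00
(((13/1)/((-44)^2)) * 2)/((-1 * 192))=-13/185856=-0.00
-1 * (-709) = 709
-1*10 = -10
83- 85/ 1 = -2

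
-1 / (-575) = 1 / 575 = 0.00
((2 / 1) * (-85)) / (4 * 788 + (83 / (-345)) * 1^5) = -58650 / 1087357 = -0.05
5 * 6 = 30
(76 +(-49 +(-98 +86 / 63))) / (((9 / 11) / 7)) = -48257 / 81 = -595.77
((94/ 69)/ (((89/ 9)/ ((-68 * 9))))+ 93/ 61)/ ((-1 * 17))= 10337253/ 2122739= 4.87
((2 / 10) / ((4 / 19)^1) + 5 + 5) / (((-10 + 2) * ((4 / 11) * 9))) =-803 / 1920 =-0.42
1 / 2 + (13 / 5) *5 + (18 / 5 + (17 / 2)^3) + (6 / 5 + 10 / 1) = 25697 / 40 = 642.42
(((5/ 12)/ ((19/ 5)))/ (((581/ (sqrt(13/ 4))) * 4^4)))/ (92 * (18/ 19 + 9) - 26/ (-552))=115 * sqrt(13)/ 285533556224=0.00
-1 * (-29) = 29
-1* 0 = 0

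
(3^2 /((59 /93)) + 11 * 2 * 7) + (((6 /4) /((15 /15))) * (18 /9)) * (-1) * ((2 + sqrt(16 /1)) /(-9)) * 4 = 10395 /59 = 176.19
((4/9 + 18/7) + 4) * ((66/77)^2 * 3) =5304/343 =15.46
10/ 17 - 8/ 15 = 14/ 255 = 0.05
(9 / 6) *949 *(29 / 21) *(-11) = -302731 / 14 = -21623.64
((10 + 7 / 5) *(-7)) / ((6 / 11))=-1463 / 10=-146.30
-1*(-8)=8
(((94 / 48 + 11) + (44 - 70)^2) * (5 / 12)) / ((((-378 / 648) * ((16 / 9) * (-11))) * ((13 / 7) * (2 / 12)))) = 744075 / 9152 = 81.30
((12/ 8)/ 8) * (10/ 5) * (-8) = -3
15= 15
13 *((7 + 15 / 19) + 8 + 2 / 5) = 19994 / 95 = 210.46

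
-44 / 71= -0.62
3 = 3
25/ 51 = 0.49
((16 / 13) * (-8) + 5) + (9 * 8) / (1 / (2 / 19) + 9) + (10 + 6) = 7237 / 481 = 15.05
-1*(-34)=34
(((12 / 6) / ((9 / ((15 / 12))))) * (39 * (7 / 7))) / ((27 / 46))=1495 / 81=18.46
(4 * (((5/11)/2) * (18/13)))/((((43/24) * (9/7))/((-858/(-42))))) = 480/43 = 11.16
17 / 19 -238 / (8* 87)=0.55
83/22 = 3.77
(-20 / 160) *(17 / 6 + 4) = -41 / 48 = -0.85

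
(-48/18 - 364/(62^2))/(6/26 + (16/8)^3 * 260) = -103493/77964969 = -0.00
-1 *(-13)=13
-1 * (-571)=571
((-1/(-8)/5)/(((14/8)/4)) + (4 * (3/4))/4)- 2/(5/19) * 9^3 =-775543/140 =-5539.59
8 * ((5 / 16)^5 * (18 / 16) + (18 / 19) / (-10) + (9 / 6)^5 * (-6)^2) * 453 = 98656408870479 / 99614720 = 990379.82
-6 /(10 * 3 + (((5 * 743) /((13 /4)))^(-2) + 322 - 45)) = -1324917600 /67791617369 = -0.02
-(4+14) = -18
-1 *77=-77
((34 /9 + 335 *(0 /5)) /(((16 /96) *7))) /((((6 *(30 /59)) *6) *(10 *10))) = 1003 /567000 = 0.00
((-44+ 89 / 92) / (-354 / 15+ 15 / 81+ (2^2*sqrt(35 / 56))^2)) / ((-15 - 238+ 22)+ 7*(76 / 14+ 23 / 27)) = -2886111 / 168278120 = -0.02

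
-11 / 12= -0.92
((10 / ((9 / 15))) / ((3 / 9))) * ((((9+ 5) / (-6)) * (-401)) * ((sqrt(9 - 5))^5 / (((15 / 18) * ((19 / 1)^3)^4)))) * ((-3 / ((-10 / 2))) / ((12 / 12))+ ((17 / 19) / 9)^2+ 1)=0.00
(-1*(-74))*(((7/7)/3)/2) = 12.33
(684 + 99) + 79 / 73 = 57238 / 73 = 784.08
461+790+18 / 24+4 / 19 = 95149 / 76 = 1251.96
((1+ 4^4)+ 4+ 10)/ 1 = 271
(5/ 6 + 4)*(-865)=-25085/ 6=-4180.83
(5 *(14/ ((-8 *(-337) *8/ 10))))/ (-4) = -0.01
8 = 8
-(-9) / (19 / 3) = 1.42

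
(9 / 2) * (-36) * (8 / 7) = -1296 / 7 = -185.14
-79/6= -13.17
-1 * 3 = -3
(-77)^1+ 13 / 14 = -1065 / 14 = -76.07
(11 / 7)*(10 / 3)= 110 / 21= 5.24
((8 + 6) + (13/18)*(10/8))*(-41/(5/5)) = -43993/72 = -611.01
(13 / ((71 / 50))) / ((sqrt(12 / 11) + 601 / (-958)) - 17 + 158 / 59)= -341479265398700 / 554890693676173 - 4153157429200 * sqrt(33) / 554890693676173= -0.66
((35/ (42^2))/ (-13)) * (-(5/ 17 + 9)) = 395/ 27846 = 0.01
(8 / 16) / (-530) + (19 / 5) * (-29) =-116813 / 1060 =-110.20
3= 3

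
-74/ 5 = -14.80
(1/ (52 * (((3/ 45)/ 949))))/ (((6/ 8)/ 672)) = 245280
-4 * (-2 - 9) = 44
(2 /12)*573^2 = 109443 /2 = 54721.50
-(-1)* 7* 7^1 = 49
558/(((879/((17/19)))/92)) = 290904/5567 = 52.26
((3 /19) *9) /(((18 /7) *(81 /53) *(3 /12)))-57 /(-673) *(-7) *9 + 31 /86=-104779543 /29691414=-3.53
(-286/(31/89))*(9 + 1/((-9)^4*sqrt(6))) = -7389.92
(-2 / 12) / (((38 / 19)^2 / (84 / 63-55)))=161 / 72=2.24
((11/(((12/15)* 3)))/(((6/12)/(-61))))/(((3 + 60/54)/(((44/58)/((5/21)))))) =-465003/1073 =-433.37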